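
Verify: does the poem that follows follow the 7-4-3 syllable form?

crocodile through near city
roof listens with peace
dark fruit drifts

No

Line 1: crocodile(3) + through(1) + near(1) + city(2) = 7 ✓
Line 2: roof(1) + listens(2) + with(1) + peace(1) = 5 (expected 4)
Line 3: dark(1) + fruit(1) + drifts(1) = 3 ✓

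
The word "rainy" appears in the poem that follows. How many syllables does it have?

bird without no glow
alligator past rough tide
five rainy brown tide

2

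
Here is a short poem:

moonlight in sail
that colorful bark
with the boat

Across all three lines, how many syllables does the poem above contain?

Line 1: moonlight(2) + in(1) + sail(1) = 4
Line 2: that(1) + colorful(3) + bark(1) = 5
Line 3: with(1) + the(1) + boat(1) = 3
Total: 4 + 5 + 3 = 12

12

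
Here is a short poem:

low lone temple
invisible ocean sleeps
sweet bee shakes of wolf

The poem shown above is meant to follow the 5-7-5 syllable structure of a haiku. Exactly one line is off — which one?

Line 1: "low lone temple": 1+1+2 = 4 (expected 5)
Line 2: "invisible ocean sleeps": 4+2+1 = 7 ✓
Line 3: "sweet bee shakes of wolf": 1+1+1+1+1 = 5 ✓

Line 1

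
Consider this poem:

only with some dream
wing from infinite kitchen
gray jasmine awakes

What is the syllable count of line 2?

7

Line 2: wing (1), from (1), infinite (3), kitchen (2) → 7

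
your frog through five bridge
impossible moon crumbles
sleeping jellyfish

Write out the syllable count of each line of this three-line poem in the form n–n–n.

5–7–5

Line 1: "your frog through five bridge": 1+1+1+1+1 = 5
Line 2: "impossible moon crumbles": 4+1+2 = 7
Line 3: "sleeping jellyfish": 2+3 = 5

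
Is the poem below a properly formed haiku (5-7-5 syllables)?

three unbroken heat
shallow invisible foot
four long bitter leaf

Line 1: three(1) + unbroken(3) + heat(1) = 5 ✓
Line 2: shallow(2) + invisible(4) + foot(1) = 7 ✓
Line 3: four(1) + long(1) + bitter(2) + leaf(1) = 5 ✓

Yes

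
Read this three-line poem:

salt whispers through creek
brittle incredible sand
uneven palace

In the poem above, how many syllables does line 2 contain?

7

Line 2: "brittle incredible sand": 2+4+1 = 7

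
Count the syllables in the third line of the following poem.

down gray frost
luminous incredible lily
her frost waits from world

The third line: her (1), frost (1), waits (1), from (1), world (1) → 5

5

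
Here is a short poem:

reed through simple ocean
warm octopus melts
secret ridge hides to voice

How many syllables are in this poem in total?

Line 1: "reed through simple ocean": 1+1+2+2 = 6
Line 2: "warm octopus melts": 1+3+1 = 5
Line 3: "secret ridge hides to voice": 2+1+1+1+1 = 6
Total: 6 + 5 + 6 = 17

17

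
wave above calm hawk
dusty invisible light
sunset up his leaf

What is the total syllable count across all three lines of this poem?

Line 1: wave(1) + above(2) + calm(1) + hawk(1) = 5
Line 2: dusty(2) + invisible(4) + light(1) = 7
Line 3: sunset(2) + up(1) + his(1) + leaf(1) = 5
Total: 5 + 7 + 5 = 17

17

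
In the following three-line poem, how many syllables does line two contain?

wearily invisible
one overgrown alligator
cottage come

8

Line two: "one overgrown alligator": 1+3+4 = 8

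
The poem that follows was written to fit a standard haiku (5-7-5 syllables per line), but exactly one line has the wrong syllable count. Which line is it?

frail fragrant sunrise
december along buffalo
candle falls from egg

The second line

Line 1: frail (1), fragrant (2), sunrise (2) → 5 ✓
Line 2: december (3), along (2), buffalo (3) → 8 (expected 7)
Line 3: candle (2), falls (1), from (1), egg (1) → 5 ✓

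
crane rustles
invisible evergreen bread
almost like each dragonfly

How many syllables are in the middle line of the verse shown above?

8

The middle line: invisible(4) + evergreen(3) + bread(1) = 8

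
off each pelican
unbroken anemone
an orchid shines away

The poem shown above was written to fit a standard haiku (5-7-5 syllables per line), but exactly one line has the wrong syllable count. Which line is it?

The third line

Line 1: off(1) + each(1) + pelican(3) = 5 ✓
Line 2: unbroken(3) + anemone(4) = 7 ✓
Line 3: an(1) + orchid(2) + shines(1) + away(2) = 6 (expected 5)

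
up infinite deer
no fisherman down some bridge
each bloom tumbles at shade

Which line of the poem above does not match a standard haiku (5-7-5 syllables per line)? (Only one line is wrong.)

The third line

Line 1: up(1) + infinite(3) + deer(1) = 5 ✓
Line 2: no(1) + fisherman(3) + down(1) + some(1) + bridge(1) = 7 ✓
Line 3: each(1) + bloom(1) + tumbles(2) + at(1) + shade(1) = 6 (expected 5)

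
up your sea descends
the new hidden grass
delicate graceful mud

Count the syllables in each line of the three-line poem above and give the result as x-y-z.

5-5-6

Line 1: up(1) + your(1) + sea(1) + descends(2) = 5
Line 2: the(1) + new(1) + hidden(2) + grass(1) = 5
Line 3: delicate(3) + graceful(2) + mud(1) = 6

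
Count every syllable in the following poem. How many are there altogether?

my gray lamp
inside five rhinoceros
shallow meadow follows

16

Line 1: "my gray lamp": 1+1+1 = 3
Line 2: "inside five rhinoceros": 2+1+4 = 7
Line 3: "shallow meadow follows": 2+2+2 = 6
Total: 3 + 7 + 6 = 16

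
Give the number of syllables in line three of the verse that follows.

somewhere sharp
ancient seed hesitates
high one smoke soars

4

Line three: high (1), one (1), smoke (1), soars (1) → 4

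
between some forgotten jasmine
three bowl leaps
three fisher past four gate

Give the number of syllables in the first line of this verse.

The first line: between (2), some (1), forgotten (3), jasmine (2) → 8

8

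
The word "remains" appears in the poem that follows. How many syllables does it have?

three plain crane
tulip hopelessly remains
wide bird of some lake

2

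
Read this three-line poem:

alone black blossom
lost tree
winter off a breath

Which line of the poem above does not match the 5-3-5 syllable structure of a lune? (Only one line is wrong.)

Line 1: alone (2), black (1), blossom (2) → 5 ✓
Line 2: lost (1), tree (1) → 2 (expected 3)
Line 3: winter (2), off (1), a (1), breath (1) → 5 ✓

Line 2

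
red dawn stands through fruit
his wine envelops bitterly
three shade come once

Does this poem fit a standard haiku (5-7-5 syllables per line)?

No

Line 1: red (1), dawn (1), stands (1), through (1), fruit (1) → 5 ✓
Line 2: his (1), wine (1), envelops (3), bitterly (3) → 8 (expected 7)
Line 3: three (1), shade (1), come (1), once (1) → 4 (expected 5)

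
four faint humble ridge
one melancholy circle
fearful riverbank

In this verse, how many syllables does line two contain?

7

Line two: "one melancholy circle": 1+4+2 = 7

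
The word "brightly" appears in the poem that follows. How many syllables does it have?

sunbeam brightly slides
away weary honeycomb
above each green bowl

"brightly" has 2 syllables.

2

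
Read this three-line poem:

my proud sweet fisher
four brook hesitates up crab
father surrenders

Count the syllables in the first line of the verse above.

5

The first line: my (1), proud (1), sweet (1), fisher (2) → 5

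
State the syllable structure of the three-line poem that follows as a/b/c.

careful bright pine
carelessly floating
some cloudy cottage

4/5/5

Line 1: careful (2), bright (1), pine (1) → 4
Line 2: carelessly (3), floating (2) → 5
Line 3: some (1), cloudy (2), cottage (2) → 5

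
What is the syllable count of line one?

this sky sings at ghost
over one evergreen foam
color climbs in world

Line one: this(1) + sky(1) + sings(1) + at(1) + ghost(1) = 5

5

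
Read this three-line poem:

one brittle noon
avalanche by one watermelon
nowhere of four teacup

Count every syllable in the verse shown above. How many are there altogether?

Line 1: one(1) + brittle(2) + noon(1) = 4
Line 2: avalanche(3) + by(1) + one(1) + watermelon(4) = 9
Line 3: nowhere(2) + of(1) + four(1) + teacup(2) = 6
Total: 4 + 9 + 6 = 19

19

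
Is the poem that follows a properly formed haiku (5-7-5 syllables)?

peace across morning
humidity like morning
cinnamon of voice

Yes

Line 1: "peace across morning": 1+2+2 = 5 ✓
Line 2: "humidity like morning": 4+1+2 = 7 ✓
Line 3: "cinnamon of voice": 3+1+1 = 5 ✓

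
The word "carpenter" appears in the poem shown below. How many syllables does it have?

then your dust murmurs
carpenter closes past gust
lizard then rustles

3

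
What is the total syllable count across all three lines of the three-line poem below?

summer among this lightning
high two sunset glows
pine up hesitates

17

Line 1: summer (2), among (2), this (1), lightning (2) → 7
Line 2: high (1), two (1), sunset (2), glows (1) → 5
Line 3: pine (1), up (1), hesitates (3) → 5
Total: 7 + 5 + 5 = 17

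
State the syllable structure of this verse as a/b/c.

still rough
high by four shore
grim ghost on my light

2/4/5

Line 1: "still rough": 1+1 = 2
Line 2: "high by four shore": 1+1+1+1 = 4
Line 3: "grim ghost on my light": 1+1+1+1+1 = 5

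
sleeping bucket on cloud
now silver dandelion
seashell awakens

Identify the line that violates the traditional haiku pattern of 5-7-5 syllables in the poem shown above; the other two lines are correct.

The first line

Line 1: sleeping(2) + bucket(2) + on(1) + cloud(1) = 6 (expected 5)
Line 2: now(1) + silver(2) + dandelion(4) = 7 ✓
Line 3: seashell(2) + awakens(3) = 5 ✓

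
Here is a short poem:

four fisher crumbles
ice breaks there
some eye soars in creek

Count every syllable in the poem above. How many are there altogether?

13

Line 1: four(1) + fisher(2) + crumbles(2) = 5
Line 2: ice(1) + breaks(1) + there(1) = 3
Line 3: some(1) + eye(1) + soars(1) + in(1) + creek(1) = 5
Total: 5 + 3 + 5 = 13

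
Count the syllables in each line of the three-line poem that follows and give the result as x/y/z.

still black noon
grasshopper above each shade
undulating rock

3/7/5

Line 1: still(1) + black(1) + noon(1) = 3
Line 2: grasshopper(3) + above(2) + each(1) + shade(1) = 7
Line 3: undulating(4) + rock(1) = 5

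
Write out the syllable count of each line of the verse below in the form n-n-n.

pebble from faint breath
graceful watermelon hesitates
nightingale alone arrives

Line 1: pebble(2) + from(1) + faint(1) + breath(1) = 5
Line 2: graceful(2) + watermelon(4) + hesitates(3) = 9
Line 3: nightingale(3) + alone(2) + arrives(2) = 7

5-9-7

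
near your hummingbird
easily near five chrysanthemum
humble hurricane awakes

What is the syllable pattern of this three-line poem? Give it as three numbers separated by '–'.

Line 1: near (1), your (1), hummingbird (3) → 5
Line 2: easily (3), near (1), five (1), chrysanthemum (4) → 9
Line 3: humble (2), hurricane (3), awakes (2) → 7

5–9–7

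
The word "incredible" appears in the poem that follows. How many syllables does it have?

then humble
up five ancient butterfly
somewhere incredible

4

"incredible" has 4 syllables.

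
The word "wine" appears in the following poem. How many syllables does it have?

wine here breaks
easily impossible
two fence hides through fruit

1

"wine" has 1 syllable.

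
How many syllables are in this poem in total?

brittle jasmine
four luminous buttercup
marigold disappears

Line 1: brittle (2), jasmine (2) → 4
Line 2: four (1), luminous (3), buttercup (3) → 7
Line 3: marigold (3), disappears (3) → 6
Total: 4 + 7 + 6 = 17

17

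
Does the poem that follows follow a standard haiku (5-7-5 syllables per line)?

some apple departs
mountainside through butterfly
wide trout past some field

Yes

Line 1: some(1) + apple(2) + departs(2) = 5 ✓
Line 2: mountainside(3) + through(1) + butterfly(3) = 7 ✓
Line 3: wide(1) + trout(1) + past(1) + some(1) + field(1) = 5 ✓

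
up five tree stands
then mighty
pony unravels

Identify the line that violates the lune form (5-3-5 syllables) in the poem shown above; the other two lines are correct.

Line 1: up(1) + five(1) + tree(1) + stands(1) = 4 (expected 5)
Line 2: then(1) + mighty(2) = 3 ✓
Line 3: pony(2) + unravels(3) = 5 ✓

The first line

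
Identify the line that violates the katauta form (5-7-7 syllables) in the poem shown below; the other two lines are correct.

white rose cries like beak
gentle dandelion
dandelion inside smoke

Line 2

Line 1: "white rose cries like beak": 1+1+1+1+1 = 5 ✓
Line 2: "gentle dandelion": 2+4 = 6 (expected 7)
Line 3: "dandelion inside smoke": 4+2+1 = 7 ✓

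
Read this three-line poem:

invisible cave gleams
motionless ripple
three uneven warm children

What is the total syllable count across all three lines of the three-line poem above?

Line 1: "invisible cave gleams": 4+1+1 = 6
Line 2: "motionless ripple": 3+2 = 5
Line 3: "three uneven warm children": 1+3+1+2 = 7
Total: 6 + 5 + 7 = 18

18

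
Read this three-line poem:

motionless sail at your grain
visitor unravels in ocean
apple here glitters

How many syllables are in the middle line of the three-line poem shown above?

9

The middle line: "visitor unravels in ocean": 3+3+1+2 = 9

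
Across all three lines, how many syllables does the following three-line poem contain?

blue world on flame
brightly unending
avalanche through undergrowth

Line 1: "blue world on flame": 1+1+1+1 = 4
Line 2: "brightly unending": 2+3 = 5
Line 3: "avalanche through undergrowth": 3+1+3 = 7
Total: 4 + 5 + 7 = 16

16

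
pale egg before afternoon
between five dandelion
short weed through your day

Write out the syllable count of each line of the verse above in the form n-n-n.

7-7-5

Line 1: pale (1), egg (1), before (2), afternoon (3) → 7
Line 2: between (2), five (1), dandelion (4) → 7
Line 3: short (1), weed (1), through (1), your (1), day (1) → 5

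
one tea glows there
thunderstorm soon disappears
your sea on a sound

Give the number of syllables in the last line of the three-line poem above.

5

The last line: your(1) + sea(1) + on(1) + a(1) + sound(1) = 5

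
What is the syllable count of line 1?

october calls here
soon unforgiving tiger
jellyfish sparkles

Line 1: "october calls here": 3+1+1 = 5

5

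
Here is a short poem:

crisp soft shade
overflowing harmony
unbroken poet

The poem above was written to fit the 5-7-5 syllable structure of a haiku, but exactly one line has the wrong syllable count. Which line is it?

Line 1

Line 1: "crisp soft shade": 1+1+1 = 3 (expected 5)
Line 2: "overflowing harmony": 4+3 = 7 ✓
Line 3: "unbroken poet": 3+2 = 5 ✓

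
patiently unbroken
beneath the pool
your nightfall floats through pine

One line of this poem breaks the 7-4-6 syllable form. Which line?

Line 1: patiently(3) + unbroken(3) = 6 (expected 7)
Line 2: beneath(2) + the(1) + pool(1) = 4 ✓
Line 3: your(1) + nightfall(2) + floats(1) + through(1) + pine(1) = 6 ✓

The first line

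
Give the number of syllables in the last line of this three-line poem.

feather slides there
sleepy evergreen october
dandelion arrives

The last line: dandelion(4) + arrives(2) = 6

6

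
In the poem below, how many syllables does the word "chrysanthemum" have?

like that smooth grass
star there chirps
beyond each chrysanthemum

4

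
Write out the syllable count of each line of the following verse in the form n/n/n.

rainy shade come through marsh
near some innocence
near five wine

6/5/3

Line 1: rainy(2) + shade(1) + come(1) + through(1) + marsh(1) = 6
Line 2: near(1) + some(1) + innocence(3) = 5
Line 3: near(1) + five(1) + wine(1) = 3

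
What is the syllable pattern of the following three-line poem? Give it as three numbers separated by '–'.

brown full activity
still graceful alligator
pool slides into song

6–7–5

Line 1: brown (1), full (1), activity (4) → 6
Line 2: still (1), graceful (2), alligator (4) → 7
Line 3: pool (1), slides (1), into (2), song (1) → 5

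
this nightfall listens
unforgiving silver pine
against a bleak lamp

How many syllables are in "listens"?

"listens" has 2 syllables.

2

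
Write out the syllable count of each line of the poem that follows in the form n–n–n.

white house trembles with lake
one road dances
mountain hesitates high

6–4–6

Line 1: white(1) + house(1) + trembles(2) + with(1) + lake(1) = 6
Line 2: one(1) + road(1) + dances(2) = 4
Line 3: mountain(2) + hesitates(3) + high(1) = 6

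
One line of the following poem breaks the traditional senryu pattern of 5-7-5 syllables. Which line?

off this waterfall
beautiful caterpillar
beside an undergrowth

Line 1: off (1), this (1), waterfall (3) → 5 ✓
Line 2: beautiful (3), caterpillar (4) → 7 ✓
Line 3: beside (2), an (1), undergrowth (3) → 6 (expected 5)

The third line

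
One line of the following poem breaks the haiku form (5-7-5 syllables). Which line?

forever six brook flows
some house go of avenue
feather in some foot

Line 1

Line 1: forever (3), six (1), brook (1), flows (1) → 6 (expected 5)
Line 2: some (1), house (1), go (1), of (1), avenue (3) → 7 ✓
Line 3: feather (2), in (1), some (1), foot (1) → 5 ✓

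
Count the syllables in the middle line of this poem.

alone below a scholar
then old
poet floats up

2

The middle line: then (1), old (1) → 2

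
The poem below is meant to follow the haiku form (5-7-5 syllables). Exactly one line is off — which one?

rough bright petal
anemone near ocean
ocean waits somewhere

The first line

Line 1: rough(1) + bright(1) + petal(2) = 4 (expected 5)
Line 2: anemone(4) + near(1) + ocean(2) = 7 ✓
Line 3: ocean(2) + waits(1) + somewhere(2) = 5 ✓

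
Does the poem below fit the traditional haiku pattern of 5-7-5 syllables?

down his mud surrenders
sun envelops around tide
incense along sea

Line 1: "down his mud surrenders": 1+1+1+3 = 6 (expected 5)
Line 2: "sun envelops around tide": 1+3+2+1 = 7 ✓
Line 3: "incense along sea": 2+2+1 = 5 ✓

No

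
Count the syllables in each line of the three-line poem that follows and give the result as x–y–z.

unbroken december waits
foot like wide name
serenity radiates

Line 1: unbroken (3), december (3), waits (1) → 7
Line 2: foot (1), like (1), wide (1), name (1) → 4
Line 3: serenity (4), radiates (3) → 7

7–4–7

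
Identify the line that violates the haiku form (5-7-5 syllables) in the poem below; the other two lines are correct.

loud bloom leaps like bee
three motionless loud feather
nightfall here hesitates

Line 1: loud(1) + bloom(1) + leaps(1) + like(1) + bee(1) = 5 ✓
Line 2: three(1) + motionless(3) + loud(1) + feather(2) = 7 ✓
Line 3: nightfall(2) + here(1) + hesitates(3) = 6 (expected 5)

The third line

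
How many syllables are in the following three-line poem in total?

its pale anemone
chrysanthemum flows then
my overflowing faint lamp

19

Line 1: its(1) + pale(1) + anemone(4) = 6
Line 2: chrysanthemum(4) + flows(1) + then(1) = 6
Line 3: my(1) + overflowing(4) + faint(1) + lamp(1) = 7
Total: 6 + 6 + 7 = 19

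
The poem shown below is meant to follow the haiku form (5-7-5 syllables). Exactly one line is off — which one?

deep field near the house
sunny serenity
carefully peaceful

The second line

Line 1: deep (1), field (1), near (1), the (1), house (1) → 5 ✓
Line 2: sunny (2), serenity (4) → 6 (expected 7)
Line 3: carefully (3), peaceful (2) → 5 ✓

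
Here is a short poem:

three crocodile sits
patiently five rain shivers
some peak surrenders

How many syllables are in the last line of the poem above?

5

The last line: some(1) + peak(1) + surrenders(3) = 5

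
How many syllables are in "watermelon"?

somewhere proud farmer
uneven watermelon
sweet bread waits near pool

"watermelon" has 4 syllables.

4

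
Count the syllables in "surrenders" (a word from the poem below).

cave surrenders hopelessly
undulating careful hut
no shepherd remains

"surrenders" has 3 syllables.

3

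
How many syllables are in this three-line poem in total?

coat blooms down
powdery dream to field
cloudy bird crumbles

14

Line 1: coat (1), blooms (1), down (1) → 3
Line 2: powdery (3), dream (1), to (1), field (1) → 6
Line 3: cloudy (2), bird (1), crumbles (2) → 5
Total: 3 + 6 + 5 = 14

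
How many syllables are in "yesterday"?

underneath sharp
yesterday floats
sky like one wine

3

"yesterday" has 3 syllables.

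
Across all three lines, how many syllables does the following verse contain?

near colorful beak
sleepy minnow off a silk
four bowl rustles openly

Line 1: "near colorful beak": 1+3+1 = 5
Line 2: "sleepy minnow off a silk": 2+2+1+1+1 = 7
Line 3: "four bowl rustles openly": 1+1+2+3 = 7
Total: 5 + 7 + 7 = 19

19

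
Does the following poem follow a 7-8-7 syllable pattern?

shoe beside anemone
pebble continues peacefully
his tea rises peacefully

Yes

Line 1: shoe(1) + beside(2) + anemone(4) = 7 ✓
Line 2: pebble(2) + continues(3) + peacefully(3) = 8 ✓
Line 3: his(1) + tea(1) + rises(2) + peacefully(3) = 7 ✓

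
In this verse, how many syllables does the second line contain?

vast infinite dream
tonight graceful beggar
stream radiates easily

The second line: tonight (2), graceful (2), beggar (2) → 6

6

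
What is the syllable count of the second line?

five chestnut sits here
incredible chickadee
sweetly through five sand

7

The second line: incredible(4) + chickadee(3) = 7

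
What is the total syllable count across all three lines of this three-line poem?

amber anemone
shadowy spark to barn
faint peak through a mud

Line 1: "amber anemone": 2+4 = 6
Line 2: "shadowy spark to barn": 3+1+1+1 = 6
Line 3: "faint peak through a mud": 1+1+1+1+1 = 5
Total: 6 + 6 + 5 = 17

17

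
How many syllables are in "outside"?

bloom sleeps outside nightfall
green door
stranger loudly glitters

2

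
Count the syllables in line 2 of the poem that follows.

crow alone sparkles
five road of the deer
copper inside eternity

5

Line 2: five (1), road (1), of (1), the (1), deer (1) → 5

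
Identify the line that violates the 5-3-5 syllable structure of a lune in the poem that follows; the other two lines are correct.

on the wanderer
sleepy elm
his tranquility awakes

Line 1: on(1) + the(1) + wanderer(3) = 5 ✓
Line 2: sleepy(2) + elm(1) = 3 ✓
Line 3: his(1) + tranquility(4) + awakes(2) = 7 (expected 5)

The third line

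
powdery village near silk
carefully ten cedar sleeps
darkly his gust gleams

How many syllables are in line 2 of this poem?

Line 2: carefully(3) + ten(1) + cedar(2) + sleeps(1) = 7

7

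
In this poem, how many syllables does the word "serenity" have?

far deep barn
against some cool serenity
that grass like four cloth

4

"serenity" has 4 syllables.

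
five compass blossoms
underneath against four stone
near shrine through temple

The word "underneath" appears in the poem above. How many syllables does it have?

"underneath" has 3 syllables.

3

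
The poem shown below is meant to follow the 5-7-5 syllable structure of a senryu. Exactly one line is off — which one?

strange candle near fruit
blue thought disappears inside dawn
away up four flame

The second line

Line 1: "strange candle near fruit": 1+2+1+1 = 5 ✓
Line 2: "blue thought disappears inside dawn": 1+1+3+2+1 = 8 (expected 7)
Line 3: "away up four flame": 2+1+1+1 = 5 ✓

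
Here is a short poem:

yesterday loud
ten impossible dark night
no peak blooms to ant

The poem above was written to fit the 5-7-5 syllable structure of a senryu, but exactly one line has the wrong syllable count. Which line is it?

Line 1: "yesterday loud": 3+1 = 4 (expected 5)
Line 2: "ten impossible dark night": 1+4+1+1 = 7 ✓
Line 3: "no peak blooms to ant": 1+1+1+1+1 = 5 ✓

The first line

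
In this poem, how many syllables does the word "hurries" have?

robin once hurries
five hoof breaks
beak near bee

"hurries" has 2 syllables.

2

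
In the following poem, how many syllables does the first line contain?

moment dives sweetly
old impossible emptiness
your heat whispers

The first line: moment (2), dives (1), sweetly (2) → 5

5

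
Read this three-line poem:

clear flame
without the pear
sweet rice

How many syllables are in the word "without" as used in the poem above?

2

"without" has 2 syllables.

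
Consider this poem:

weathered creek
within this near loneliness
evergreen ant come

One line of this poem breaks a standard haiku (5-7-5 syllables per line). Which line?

Line 1

Line 1: weathered(2) + creek(1) = 3 (expected 5)
Line 2: within(2) + this(1) + near(1) + loneliness(3) = 7 ✓
Line 3: evergreen(3) + ant(1) + come(1) = 5 ✓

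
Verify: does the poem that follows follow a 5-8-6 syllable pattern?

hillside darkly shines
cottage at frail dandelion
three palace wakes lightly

Line 1: hillside (2), darkly (2), shines (1) → 5 ✓
Line 2: cottage (2), at (1), frail (1), dandelion (4) → 8 ✓
Line 3: three (1), palace (2), wakes (1), lightly (2) → 6 ✓

Yes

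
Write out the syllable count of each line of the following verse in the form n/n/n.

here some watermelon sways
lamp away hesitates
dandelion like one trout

Line 1: here (1), some (1), watermelon (4), sways (1) → 7
Line 2: lamp (1), away (2), hesitates (3) → 6
Line 3: dandelion (4), like (1), one (1), trout (1) → 7

7/6/7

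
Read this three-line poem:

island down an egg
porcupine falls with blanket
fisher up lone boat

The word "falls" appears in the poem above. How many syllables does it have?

1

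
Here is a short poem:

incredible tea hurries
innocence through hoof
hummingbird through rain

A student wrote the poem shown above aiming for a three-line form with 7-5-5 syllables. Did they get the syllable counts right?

Yes

Line 1: incredible(4) + tea(1) + hurries(2) = 7 ✓
Line 2: innocence(3) + through(1) + hoof(1) = 5 ✓
Line 3: hummingbird(3) + through(1) + rain(1) = 5 ✓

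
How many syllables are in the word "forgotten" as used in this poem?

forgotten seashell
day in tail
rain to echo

3

"forgotten" has 3 syllables.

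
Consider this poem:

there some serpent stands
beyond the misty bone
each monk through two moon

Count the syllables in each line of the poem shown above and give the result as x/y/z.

Line 1: there (1), some (1), serpent (2), stands (1) → 5
Line 2: beyond (2), the (1), misty (2), bone (1) → 6
Line 3: each (1), monk (1), through (1), two (1), moon (1) → 5

5/6/5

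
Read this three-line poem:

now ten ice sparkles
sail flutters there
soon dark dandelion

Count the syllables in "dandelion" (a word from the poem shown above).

"dandelion" has 4 syllables.

4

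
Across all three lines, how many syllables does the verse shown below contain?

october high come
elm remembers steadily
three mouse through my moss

Line 1: october(3) + high(1) + come(1) = 5
Line 2: elm(1) + remembers(3) + steadily(3) = 7
Line 3: three(1) + mouse(1) + through(1) + my(1) + moss(1) = 5
Total: 5 + 7 + 5 = 17

17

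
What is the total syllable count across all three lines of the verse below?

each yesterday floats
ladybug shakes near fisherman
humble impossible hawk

Line 1: "each yesterday floats": 1+3+1 = 5
Line 2: "ladybug shakes near fisherman": 3+1+1+3 = 8
Line 3: "humble impossible hawk": 2+4+1 = 7
Total: 5 + 8 + 7 = 20

20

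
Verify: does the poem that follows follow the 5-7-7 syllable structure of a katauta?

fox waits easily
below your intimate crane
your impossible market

Line 1: "fox waits easily": 1+1+3 = 5 ✓
Line 2: "below your intimate crane": 2+1+3+1 = 7 ✓
Line 3: "your impossible market": 1+4+2 = 7 ✓

Yes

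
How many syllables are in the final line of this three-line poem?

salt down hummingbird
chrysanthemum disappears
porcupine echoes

5

The final line: porcupine(3) + echoes(2) = 5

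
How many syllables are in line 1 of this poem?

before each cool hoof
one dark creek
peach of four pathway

Line 1: "before each cool hoof": 2+1+1+1 = 5

5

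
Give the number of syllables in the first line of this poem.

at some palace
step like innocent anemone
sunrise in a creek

4

The first line: at (1), some (1), palace (2) → 4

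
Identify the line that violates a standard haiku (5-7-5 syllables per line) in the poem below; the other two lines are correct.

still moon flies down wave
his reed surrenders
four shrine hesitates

Line 1: still(1) + moon(1) + flies(1) + down(1) + wave(1) = 5 ✓
Line 2: his(1) + reed(1) + surrenders(3) = 5 (expected 7)
Line 3: four(1) + shrine(1) + hesitates(3) = 5 ✓

Line 2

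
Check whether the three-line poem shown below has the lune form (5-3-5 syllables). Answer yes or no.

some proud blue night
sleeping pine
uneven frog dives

Line 1: some(1) + proud(1) + blue(1) + night(1) = 4 (expected 5)
Line 2: sleeping(2) + pine(1) = 3 ✓
Line 3: uneven(3) + frog(1) + dives(1) = 5 ✓

No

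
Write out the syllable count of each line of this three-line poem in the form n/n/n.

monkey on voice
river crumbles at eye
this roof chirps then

4/6/4

Line 1: monkey(2) + on(1) + voice(1) = 4
Line 2: river(2) + crumbles(2) + at(1) + eye(1) = 6
Line 3: this(1) + roof(1) + chirps(1) + then(1) = 4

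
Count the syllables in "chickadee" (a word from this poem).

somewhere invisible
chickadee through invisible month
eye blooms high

"chickadee" has 3 syllables.

3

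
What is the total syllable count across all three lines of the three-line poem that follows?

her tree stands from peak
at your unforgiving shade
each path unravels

Line 1: her(1) + tree(1) + stands(1) + from(1) + peak(1) = 5
Line 2: at(1) + your(1) + unforgiving(4) + shade(1) = 7
Line 3: each(1) + path(1) + unravels(3) = 5
Total: 5 + 7 + 5 = 17

17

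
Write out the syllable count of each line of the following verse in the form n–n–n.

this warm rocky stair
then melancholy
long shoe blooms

5–5–3

Line 1: "this warm rocky stair": 1+1+2+1 = 5
Line 2: "then melancholy": 1+4 = 5
Line 3: "long shoe blooms": 1+1+1 = 3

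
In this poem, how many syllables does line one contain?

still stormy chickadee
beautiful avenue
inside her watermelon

Line one: "still stormy chickadee": 1+2+3 = 6

6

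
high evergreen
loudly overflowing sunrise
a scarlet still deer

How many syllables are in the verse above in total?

Line 1: high (1), evergreen (3) → 4
Line 2: loudly (2), overflowing (4), sunrise (2) → 8
Line 3: a (1), scarlet (2), still (1), deer (1) → 5
Total: 4 + 8 + 5 = 17

17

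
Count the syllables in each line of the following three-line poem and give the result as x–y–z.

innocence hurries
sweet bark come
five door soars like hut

5–3–5

Line 1: innocence (3), hurries (2) → 5
Line 2: sweet (1), bark (1), come (1) → 3
Line 3: five (1), door (1), soars (1), like (1), hut (1) → 5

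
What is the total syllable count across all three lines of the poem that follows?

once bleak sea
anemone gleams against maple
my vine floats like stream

Line 1: "once bleak sea": 1+1+1 = 3
Line 2: "anemone gleams against maple": 4+1+2+2 = 9
Line 3: "my vine floats like stream": 1+1+1+1+1 = 5
Total: 3 + 9 + 5 = 17

17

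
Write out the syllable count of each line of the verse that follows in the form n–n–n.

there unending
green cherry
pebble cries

Line 1: there(1) + unending(3) = 4
Line 2: green(1) + cherry(2) = 3
Line 3: pebble(2) + cries(1) = 3

4–3–3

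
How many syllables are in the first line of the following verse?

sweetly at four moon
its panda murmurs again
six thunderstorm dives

5

The first line: sweetly (2), at (1), four (1), moon (1) → 5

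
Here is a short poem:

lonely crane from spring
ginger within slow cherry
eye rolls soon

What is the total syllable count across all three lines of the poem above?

15

Line 1: "lonely crane from spring": 2+1+1+1 = 5
Line 2: "ginger within slow cherry": 2+2+1+2 = 7
Line 3: "eye rolls soon": 1+1+1 = 3
Total: 5 + 7 + 3 = 15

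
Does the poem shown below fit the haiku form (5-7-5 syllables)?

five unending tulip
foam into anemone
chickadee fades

No

Line 1: five(1) + unending(3) + tulip(2) = 6 (expected 5)
Line 2: foam(1) + into(2) + anemone(4) = 7 ✓
Line 3: chickadee(3) + fades(1) = 4 (expected 5)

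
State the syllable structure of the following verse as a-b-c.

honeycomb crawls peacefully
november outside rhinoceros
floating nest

Line 1: honeycomb (3), crawls (1), peacefully (3) → 7
Line 2: november (3), outside (2), rhinoceros (4) → 9
Line 3: floating (2), nest (1) → 3

7-9-3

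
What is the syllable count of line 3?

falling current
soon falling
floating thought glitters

Line 3: floating (2), thought (1), glitters (2) → 5

5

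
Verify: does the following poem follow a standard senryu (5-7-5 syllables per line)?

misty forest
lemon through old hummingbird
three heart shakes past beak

No

Line 1: misty (2), forest (2) → 4 (expected 5)
Line 2: lemon (2), through (1), old (1), hummingbird (3) → 7 ✓
Line 3: three (1), heart (1), shakes (1), past (1), beak (1) → 5 ✓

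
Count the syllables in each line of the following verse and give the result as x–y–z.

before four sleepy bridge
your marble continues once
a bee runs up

Line 1: "before four sleepy bridge": 2+1+2+1 = 6
Line 2: "your marble continues once": 1+2+3+1 = 7
Line 3: "a bee runs up": 1+1+1+1 = 4

6–7–4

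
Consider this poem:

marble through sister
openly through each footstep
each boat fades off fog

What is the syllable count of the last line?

The last line: "each boat fades off fog": 1+1+1+1+1 = 5

5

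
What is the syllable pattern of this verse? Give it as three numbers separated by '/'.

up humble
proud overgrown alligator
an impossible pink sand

Line 1: up(1) + humble(2) = 3
Line 2: proud(1) + overgrown(3) + alligator(4) = 8
Line 3: an(1) + impossible(4) + pink(1) + sand(1) = 7

3/8/7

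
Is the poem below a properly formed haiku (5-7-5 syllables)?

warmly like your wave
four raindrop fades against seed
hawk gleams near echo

Yes

Line 1: "warmly like your wave": 2+1+1+1 = 5 ✓
Line 2: "four raindrop fades against seed": 1+2+1+2+1 = 7 ✓
Line 3: "hawk gleams near echo": 1+1+1+2 = 5 ✓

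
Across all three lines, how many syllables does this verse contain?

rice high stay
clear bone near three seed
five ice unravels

Line 1: rice (1), high (1), stay (1) → 3
Line 2: clear (1), bone (1), near (1), three (1), seed (1) → 5
Line 3: five (1), ice (1), unravels (3) → 5
Total: 3 + 5 + 5 = 13

13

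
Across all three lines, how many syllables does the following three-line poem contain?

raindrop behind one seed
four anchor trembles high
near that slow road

16

Line 1: "raindrop behind one seed": 2+2+1+1 = 6
Line 2: "four anchor trembles high": 1+2+2+1 = 6
Line 3: "near that slow road": 1+1+1+1 = 4
Total: 6 + 6 + 4 = 16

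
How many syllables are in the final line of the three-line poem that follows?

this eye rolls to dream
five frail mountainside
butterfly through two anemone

9

The final line: butterfly (3), through (1), two (1), anemone (4) → 9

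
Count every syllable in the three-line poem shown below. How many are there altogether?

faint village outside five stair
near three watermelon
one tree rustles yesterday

Line 1: faint(1) + village(2) + outside(2) + five(1) + stair(1) = 7
Line 2: near(1) + three(1) + watermelon(4) = 6
Line 3: one(1) + tree(1) + rustles(2) + yesterday(3) = 7
Total: 7 + 6 + 7 = 20

20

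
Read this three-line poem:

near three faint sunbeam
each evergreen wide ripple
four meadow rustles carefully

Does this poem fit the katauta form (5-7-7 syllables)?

Line 1: near (1), three (1), faint (1), sunbeam (2) → 5 ✓
Line 2: each (1), evergreen (3), wide (1), ripple (2) → 7 ✓
Line 3: four (1), meadow (2), rustles (2), carefully (3) → 8 (expected 7)

No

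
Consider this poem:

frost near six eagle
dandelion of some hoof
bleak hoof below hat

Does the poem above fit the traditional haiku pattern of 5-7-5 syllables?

Line 1: frost (1), near (1), six (1), eagle (2) → 5 ✓
Line 2: dandelion (4), of (1), some (1), hoof (1) → 7 ✓
Line 3: bleak (1), hoof (1), below (2), hat (1) → 5 ✓

Yes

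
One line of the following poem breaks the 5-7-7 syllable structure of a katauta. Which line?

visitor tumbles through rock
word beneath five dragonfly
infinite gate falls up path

Line 1

Line 1: "visitor tumbles through rock": 3+2+1+1 = 7 (expected 5)
Line 2: "word beneath five dragonfly": 1+2+1+3 = 7 ✓
Line 3: "infinite gate falls up path": 3+1+1+1+1 = 7 ✓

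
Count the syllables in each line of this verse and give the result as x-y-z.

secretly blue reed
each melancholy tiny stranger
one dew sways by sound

Line 1: secretly (3), blue (1), reed (1) → 5
Line 2: each (1), melancholy (4), tiny (2), stranger (2) → 9
Line 3: one (1), dew (1), sways (1), by (1), sound (1) → 5

5-9-5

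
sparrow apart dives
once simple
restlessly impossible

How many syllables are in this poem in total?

Line 1: sparrow (2), apart (2), dives (1) → 5
Line 2: once (1), simple (2) → 3
Line 3: restlessly (3), impossible (4) → 7
Total: 5 + 3 + 7 = 15

15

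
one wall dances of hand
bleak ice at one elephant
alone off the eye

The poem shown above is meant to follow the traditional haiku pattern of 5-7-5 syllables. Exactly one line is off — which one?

The first line

Line 1: "one wall dances of hand": 1+1+2+1+1 = 6 (expected 5)
Line 2: "bleak ice at one elephant": 1+1+1+1+3 = 7 ✓
Line 3: "alone off the eye": 2+1+1+1 = 5 ✓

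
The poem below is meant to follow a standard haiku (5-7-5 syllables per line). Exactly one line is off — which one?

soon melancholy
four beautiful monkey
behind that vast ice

Line 1: soon(1) + melancholy(4) = 5 ✓
Line 2: four(1) + beautiful(3) + monkey(2) = 6 (expected 7)
Line 3: behind(2) + that(1) + vast(1) + ice(1) = 5 ✓

Line 2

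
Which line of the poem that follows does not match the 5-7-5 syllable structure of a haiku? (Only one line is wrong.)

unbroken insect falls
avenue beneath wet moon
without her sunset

The first line

Line 1: "unbroken insect falls": 3+2+1 = 6 (expected 5)
Line 2: "avenue beneath wet moon": 3+2+1+1 = 7 ✓
Line 3: "without her sunset": 2+1+2 = 5 ✓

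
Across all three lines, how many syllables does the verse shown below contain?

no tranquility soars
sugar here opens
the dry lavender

16

Line 1: "no tranquility soars": 1+4+1 = 6
Line 2: "sugar here opens": 2+1+2 = 5
Line 3: "the dry lavender": 1+1+3 = 5
Total: 6 + 5 + 5 = 16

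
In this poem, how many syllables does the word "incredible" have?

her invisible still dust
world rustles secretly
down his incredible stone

4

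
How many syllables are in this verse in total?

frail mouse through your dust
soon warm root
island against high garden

Line 1: "frail mouse through your dust": 1+1+1+1+1 = 5
Line 2: "soon warm root": 1+1+1 = 3
Line 3: "island against high garden": 2+2+1+2 = 7
Total: 5 + 3 + 7 = 15

15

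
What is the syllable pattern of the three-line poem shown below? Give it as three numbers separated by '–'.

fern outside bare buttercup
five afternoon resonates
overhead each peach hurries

7–7–7

Line 1: fern (1), outside (2), bare (1), buttercup (3) → 7
Line 2: five (1), afternoon (3), resonates (3) → 7
Line 3: overhead (3), each (1), peach (1), hurries (2) → 7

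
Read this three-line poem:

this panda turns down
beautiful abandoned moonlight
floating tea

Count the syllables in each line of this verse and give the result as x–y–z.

Line 1: this(1) + panda(2) + turns(1) + down(1) = 5
Line 2: beautiful(3) + abandoned(3) + moonlight(2) = 8
Line 3: floating(2) + tea(1) = 3

5–8–3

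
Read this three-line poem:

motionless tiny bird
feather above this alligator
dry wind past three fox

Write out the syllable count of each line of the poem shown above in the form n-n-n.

6-9-5

Line 1: motionless(3) + tiny(2) + bird(1) = 6
Line 2: feather(2) + above(2) + this(1) + alligator(4) = 9
Line 3: dry(1) + wind(1) + past(1) + three(1) + fox(1) = 5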